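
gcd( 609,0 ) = 609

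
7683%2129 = 1296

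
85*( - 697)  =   - 59245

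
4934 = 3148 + 1786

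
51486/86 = 25743/43 = 598.67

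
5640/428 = 13+19/107= 13.18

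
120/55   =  2 + 2/11 = 2.18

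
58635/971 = 60 + 375/971 = 60.39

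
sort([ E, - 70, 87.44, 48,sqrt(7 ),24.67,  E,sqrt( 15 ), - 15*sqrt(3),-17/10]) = [ - 70,-15*sqrt (3),-17/10,sqrt( 7 ) , E , E,sqrt ( 15 ),24.67,48,87.44]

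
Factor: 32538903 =3^1*10846301^1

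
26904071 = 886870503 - 859966432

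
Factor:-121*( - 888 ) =2^3*3^1*11^2*37^1= 107448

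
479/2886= 479/2886 =0.17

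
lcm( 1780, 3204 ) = 16020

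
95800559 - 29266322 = 66534237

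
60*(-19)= - 1140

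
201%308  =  201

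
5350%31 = 18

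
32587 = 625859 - 593272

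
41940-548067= - 506127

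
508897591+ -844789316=-335891725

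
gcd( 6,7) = 1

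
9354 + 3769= 13123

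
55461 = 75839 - 20378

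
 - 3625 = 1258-4883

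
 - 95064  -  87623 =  - 182687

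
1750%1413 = 337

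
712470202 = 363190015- - 349280187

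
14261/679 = 21 + 2/679= 21.00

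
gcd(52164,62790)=966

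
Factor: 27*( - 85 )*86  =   - 197370= - 2^1*3^3*5^1*17^1*43^1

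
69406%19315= 11461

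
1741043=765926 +975117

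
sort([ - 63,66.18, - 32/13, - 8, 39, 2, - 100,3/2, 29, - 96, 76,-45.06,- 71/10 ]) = [ - 100, - 96, - 63, - 45.06 , - 8, - 71/10, - 32/13, 3/2,2,29,39,66.18, 76 ] 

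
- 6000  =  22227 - 28227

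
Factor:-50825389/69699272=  - 2^(- 3 )*2273^( - 1)* 3833^ ( - 1)*50825389^1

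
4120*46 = 189520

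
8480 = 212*40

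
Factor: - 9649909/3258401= -677^( - 1 )*4813^( - 1)*  9649909^1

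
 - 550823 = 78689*( - 7)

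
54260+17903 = 72163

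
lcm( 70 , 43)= 3010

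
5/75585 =1/15117 = 0.00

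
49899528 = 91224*547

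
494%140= 74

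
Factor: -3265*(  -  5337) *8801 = 3^2*5^1*13^1*593^1*653^1*677^1 = 153360109305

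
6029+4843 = 10872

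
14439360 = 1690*8544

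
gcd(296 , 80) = 8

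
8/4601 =8/4601 = 0.00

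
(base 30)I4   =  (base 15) 264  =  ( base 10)544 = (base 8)1040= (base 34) G0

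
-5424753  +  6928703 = 1503950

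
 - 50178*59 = - 2960502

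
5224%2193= 838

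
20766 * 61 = 1266726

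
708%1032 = 708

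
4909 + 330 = 5239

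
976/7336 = 122/917 = 0.13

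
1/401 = 1/401 = 0.00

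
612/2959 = 612/2959 =0.21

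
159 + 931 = 1090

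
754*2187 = 1648998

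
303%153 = 150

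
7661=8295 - 634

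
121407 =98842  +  22565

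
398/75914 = 199/37957 =0.01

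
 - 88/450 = - 1  +  181/225 = - 0.20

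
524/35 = 524/35 =14.97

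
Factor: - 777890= - 2^1*5^1*107^1*727^1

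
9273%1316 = 61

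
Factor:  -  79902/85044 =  - 13317/14174=-2^( - 1 )*3^1*19^(  -  1 ) * 23^1*193^1*373^ ( - 1)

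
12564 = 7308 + 5256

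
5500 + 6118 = 11618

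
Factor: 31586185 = 5^1*6317237^1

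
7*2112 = 14784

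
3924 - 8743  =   - 4819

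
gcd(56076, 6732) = 12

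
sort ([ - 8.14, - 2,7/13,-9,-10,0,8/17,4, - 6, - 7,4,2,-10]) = [ - 10,- 10, - 9,-8.14,-7,-6, - 2, 0,8/17,7/13,  2, 4 , 4]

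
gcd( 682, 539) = 11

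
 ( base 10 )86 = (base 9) 105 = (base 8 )126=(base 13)68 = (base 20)46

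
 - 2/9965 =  - 2/9965 = -0.00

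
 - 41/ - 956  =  41/956 = 0.04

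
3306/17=3306/17= 194.47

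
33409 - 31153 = 2256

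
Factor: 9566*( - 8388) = -2^3*3^2*233^1*4783^1 = - 80239608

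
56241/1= 56241 =56241.00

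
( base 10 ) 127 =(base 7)241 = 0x7F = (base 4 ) 1333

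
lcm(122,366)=366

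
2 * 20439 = 40878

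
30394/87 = 30394/87= 349.36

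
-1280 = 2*(  -  640 )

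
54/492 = 9/82 = 0.11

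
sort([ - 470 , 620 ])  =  [ - 470,620] 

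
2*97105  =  194210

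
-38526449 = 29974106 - 68500555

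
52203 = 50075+2128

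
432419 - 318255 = 114164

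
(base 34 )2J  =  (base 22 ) 3L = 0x57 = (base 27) 36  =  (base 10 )87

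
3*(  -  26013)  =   - 78039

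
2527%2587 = 2527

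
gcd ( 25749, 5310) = 9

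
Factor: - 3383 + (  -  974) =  - 4357^1 = - 4357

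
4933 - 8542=-3609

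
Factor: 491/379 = 379^( - 1)*491^1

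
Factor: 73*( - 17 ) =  - 17^1*73^1=- 1241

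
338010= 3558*95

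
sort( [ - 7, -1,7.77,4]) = [ - 7 ,-1,4, 7.77 ]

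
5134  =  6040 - 906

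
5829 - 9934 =  -  4105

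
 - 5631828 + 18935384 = 13303556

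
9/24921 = 1/2769 = 0.00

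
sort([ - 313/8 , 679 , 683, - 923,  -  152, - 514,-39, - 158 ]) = [ -923, - 514, - 158, - 152,-313/8, - 39, 679, 683 ]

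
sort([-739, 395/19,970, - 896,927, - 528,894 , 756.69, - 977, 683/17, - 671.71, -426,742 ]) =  [  -  977, - 896,-739, - 671.71, - 528,-426,395/19, 683/17, 742,756.69,  894, 927, 970]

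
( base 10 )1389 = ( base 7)4023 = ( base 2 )10101101101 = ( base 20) 399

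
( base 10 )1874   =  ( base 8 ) 3522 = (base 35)1IJ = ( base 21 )455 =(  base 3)2120102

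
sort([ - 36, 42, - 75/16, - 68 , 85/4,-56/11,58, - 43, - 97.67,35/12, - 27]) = [ - 97.67, - 68,-43, - 36, - 27, - 56/11, - 75/16 , 35/12, 85/4,42, 58 ]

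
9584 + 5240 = 14824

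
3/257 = 3/257= 0.01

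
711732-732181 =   -  20449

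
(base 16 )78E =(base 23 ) 3f2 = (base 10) 1934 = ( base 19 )56f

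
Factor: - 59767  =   - 59^1 * 1013^1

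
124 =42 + 82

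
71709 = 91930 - 20221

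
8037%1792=869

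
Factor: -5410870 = -2^1*5^1*541087^1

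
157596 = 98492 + 59104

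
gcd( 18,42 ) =6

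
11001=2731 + 8270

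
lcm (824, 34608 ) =34608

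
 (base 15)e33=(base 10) 3198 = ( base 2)110001111110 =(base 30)3gi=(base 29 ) 3N8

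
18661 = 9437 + 9224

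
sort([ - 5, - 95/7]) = [ - 95/7,-5]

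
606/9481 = 606/9481 = 0.06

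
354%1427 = 354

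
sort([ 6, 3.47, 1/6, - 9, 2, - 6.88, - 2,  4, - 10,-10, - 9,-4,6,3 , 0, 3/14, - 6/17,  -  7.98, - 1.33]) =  [-10 , - 10, - 9,  -  9 , - 7.98, - 6.88, - 4, - 2, - 1.33, -6/17, 0,  1/6 , 3/14, 2,3, 3.47,4, 6, 6]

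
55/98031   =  55/98031  =  0.00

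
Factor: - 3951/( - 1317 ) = 3^1 =3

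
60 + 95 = 155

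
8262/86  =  96+3/43 = 96.07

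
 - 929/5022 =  - 1 + 4093/5022 = - 0.18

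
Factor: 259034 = 2^1 * 129517^1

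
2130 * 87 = 185310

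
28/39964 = 7/9991 = 0.00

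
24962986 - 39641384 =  - 14678398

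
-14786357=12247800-27034157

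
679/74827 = 679/74827 = 0.01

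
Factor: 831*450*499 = 2^1*3^3*5^2*277^1* 499^1 = 186601050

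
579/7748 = 579/7748 = 0.07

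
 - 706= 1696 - 2402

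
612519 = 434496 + 178023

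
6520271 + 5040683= 11560954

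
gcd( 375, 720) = 15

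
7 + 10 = 17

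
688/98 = 7+ 1/49 = 7.02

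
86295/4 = 21573 + 3/4 = 21573.75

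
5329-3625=1704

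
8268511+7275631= 15544142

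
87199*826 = 72026374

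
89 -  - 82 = 171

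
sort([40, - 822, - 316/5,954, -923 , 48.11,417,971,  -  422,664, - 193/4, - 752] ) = [ - 923, - 822, - 752, - 422, - 316/5 , - 193/4,40,48.11,417,664, 954, 971] 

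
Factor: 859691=7^1*191^1 * 643^1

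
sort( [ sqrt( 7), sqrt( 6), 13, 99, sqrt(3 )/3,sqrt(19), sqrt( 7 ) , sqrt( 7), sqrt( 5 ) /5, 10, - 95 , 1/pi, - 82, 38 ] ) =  [ - 95, - 82 , 1/pi, sqrt( 5 )/5, sqrt(3 )/3, sqrt(6 ),sqrt(7), sqrt(7),sqrt( 7),sqrt (19 ),10 , 13, 38, 99 ] 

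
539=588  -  49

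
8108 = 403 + 7705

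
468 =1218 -750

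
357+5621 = 5978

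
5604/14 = 2802/7 = 400.29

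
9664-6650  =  3014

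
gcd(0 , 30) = 30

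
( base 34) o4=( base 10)820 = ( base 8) 1464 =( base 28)118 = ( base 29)S8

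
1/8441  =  1/8441=0.00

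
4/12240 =1/3060=0.00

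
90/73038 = 15/12173= 0.00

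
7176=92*78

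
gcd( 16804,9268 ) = 4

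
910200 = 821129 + 89071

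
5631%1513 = 1092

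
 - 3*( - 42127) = 126381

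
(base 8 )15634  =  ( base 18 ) 13EC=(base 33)6G6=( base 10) 7068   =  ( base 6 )52420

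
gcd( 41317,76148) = 1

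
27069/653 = 41 + 296/653  =  41.45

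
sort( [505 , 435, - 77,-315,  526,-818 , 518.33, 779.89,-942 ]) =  [ - 942,-818, - 315, - 77,435, 505,518.33,526,779.89 ] 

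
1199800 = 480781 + 719019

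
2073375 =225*9215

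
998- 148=850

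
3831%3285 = 546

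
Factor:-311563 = -7^1 * 47^1*947^1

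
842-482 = 360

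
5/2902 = 5/2902 = 0.00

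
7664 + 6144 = 13808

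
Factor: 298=2^1*149^1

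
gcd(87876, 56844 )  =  36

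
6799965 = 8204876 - 1404911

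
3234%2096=1138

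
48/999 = 16/333 = 0.05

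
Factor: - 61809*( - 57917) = 3579791853   =  3^1*11^1*1873^1*57917^1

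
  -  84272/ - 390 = 216 + 16/195 = 216.08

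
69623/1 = 69623 = 69623.00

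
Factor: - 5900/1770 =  - 2^1 * 3^(  -  1 ) * 5^1 =- 10/3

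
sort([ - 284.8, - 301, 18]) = [ - 301, - 284.8, 18 ]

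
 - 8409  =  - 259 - 8150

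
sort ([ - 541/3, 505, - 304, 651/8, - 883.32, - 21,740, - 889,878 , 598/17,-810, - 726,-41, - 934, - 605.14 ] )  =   [ - 934,-889, - 883.32, - 810, - 726, - 605.14,- 304,- 541/3,- 41, - 21,598/17,651/8,505, 740, 878]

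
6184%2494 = 1196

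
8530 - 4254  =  4276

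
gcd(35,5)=5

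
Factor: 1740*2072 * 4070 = 2^6 * 3^1*5^2*7^1*11^1*29^1 * 37^2 = 14673489600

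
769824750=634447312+135377438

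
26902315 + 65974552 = 92876867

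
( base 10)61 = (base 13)49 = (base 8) 75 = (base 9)67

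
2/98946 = 1/49473 = 0.00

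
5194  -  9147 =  - 3953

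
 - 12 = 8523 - 8535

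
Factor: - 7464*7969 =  - 59480616 = - 2^3*3^1 *13^1*311^1 * 613^1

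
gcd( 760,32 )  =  8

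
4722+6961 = 11683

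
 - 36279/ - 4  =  36279/4 = 9069.75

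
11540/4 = 2885 =2885.00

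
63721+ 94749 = 158470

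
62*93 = 5766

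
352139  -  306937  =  45202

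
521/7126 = 521/7126 = 0.07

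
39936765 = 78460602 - 38523837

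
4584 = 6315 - 1731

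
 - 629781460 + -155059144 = -784840604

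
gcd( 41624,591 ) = 1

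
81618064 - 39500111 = 42117953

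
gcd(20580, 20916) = 84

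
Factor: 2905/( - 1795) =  - 7^1*83^1* 359^( - 1 ) = -581/359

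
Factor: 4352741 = 31^1*140411^1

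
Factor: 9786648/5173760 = 1223331/646720 = 2^( - 6 )*3^1*5^ (-1 )*37^1*43^(-1 )*47^(-1)* 103^1 * 107^1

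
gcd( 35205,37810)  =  5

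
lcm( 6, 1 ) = 6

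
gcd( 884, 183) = 1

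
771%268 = 235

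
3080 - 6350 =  - 3270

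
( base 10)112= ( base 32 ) 3G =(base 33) 3d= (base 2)1110000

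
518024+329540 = 847564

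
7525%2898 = 1729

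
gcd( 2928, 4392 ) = 1464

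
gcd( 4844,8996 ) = 692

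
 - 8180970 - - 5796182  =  -2384788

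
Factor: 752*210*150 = 23688000 = 2^6*3^2*5^3*7^1*47^1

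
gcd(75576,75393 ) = 3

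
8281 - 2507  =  5774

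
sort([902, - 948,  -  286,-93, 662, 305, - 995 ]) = [ - 995, - 948, - 286 , - 93, 305, 662,902 ]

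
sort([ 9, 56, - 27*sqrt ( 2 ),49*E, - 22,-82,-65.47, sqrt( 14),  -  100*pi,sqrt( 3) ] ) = [-100*pi, - 82, - 65.47, - 27*sqrt( 2), - 22, sqrt( 3),sqrt( 14),9, 56 , 49*E]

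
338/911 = 338/911 = 0.37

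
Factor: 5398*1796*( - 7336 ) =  - 2^6*7^1*131^1 * 449^1*2699^1 = - 71121111488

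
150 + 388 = 538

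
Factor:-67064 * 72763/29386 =-2^2*7^( - 1) *83^1 *101^1 *2099^( - 1)*72763^1 = - 2439888916/14693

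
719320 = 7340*98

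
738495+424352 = 1162847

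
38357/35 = 1095 + 32/35 = 1095.91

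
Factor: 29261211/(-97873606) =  - 2^( -1 ) * 3^1* 7^1*761^1*1777^ (-1)  *1831^1*27539^( - 1)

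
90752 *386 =35030272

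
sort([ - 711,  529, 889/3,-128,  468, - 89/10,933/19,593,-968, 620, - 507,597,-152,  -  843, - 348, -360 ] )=[ - 968, - 843, - 711, - 507, - 360,-348,-152,  -  128, - 89/10, 933/19,889/3,468 , 529,  593 , 597 , 620 ]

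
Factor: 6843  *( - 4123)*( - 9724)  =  2^2 * 3^1* 7^1*11^1*13^1*17^1 * 19^1 * 31^1*2281^1 = 274349911836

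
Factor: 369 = 3^2*41^1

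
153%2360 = 153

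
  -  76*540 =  - 41040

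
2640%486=210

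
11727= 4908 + 6819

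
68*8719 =592892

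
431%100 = 31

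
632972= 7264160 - 6631188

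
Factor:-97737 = -3^1*32579^1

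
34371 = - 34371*( - 1)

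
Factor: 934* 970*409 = 370545820=2^2*5^1*97^1*409^1 *467^1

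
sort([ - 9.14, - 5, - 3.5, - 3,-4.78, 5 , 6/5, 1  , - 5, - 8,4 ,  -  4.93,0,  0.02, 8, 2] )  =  [ - 9.14,- 8, - 5, - 5, - 4.93, - 4.78, - 3.5 ,-3,0,0.02, 1,6/5  ,  2,  4, 5, 8]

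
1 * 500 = 500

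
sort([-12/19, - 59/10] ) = [ - 59/10,- 12/19] 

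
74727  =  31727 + 43000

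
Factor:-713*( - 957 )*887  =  605236467 =3^1*11^1 * 23^1*29^1* 31^1  *  887^1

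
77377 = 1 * 77377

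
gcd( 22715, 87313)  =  1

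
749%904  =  749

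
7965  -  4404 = 3561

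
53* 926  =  49078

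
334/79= 334/79  =  4.23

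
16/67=16/67 = 0.24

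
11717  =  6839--4878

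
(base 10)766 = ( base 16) 2FE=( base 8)1376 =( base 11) 637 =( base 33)N7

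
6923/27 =256+11/27 = 256.41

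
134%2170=134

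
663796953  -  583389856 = 80407097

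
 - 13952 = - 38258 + 24306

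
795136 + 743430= 1538566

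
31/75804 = 31/75804 =0.00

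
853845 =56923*15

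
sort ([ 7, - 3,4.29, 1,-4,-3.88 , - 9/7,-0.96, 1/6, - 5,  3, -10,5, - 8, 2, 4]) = [-10,- 8 ,-5, - 4 ,-3.88, -3, - 9/7, - 0.96,1/6, 1, 2,  3,4,4.29,  5 , 7]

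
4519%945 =739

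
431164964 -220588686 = 210576278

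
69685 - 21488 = 48197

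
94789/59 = 94789/59 =1606.59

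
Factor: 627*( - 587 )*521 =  - 191753529 = - 3^1*11^1*19^1 * 521^1*587^1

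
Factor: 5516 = 2^2*7^1*197^1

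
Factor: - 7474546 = -2^1*41^1*91153^1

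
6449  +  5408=11857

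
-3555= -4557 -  - 1002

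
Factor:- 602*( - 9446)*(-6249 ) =  -  35534888508 = -2^2*3^1 * 7^1 * 43^1*2083^1*4723^1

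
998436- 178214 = 820222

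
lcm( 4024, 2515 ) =20120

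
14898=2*7449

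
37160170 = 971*38270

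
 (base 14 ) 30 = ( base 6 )110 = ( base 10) 42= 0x2a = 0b101010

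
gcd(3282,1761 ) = 3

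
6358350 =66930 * 95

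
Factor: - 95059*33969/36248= -2^( - 3)*3^1*13^2* 67^1*197^(-1 )*4133^1 = - 140393877/1576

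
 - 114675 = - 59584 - 55091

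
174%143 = 31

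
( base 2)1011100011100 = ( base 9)8103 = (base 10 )5916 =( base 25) 9bg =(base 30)6h6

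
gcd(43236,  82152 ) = 36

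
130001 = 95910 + 34091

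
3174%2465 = 709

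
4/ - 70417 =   -  4/70417 = - 0.00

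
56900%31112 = 25788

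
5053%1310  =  1123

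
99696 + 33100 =132796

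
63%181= 63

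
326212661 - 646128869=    - 319916208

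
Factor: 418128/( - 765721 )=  - 2^4*3^1*11^( - 1)*31^1*151^( - 1) * 281^1*461^( - 1 ) 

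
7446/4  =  3723/2 = 1861.50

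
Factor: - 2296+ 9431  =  5^1*1427^1 = 7135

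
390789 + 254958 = 645747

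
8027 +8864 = 16891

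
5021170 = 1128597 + 3892573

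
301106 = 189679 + 111427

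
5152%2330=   492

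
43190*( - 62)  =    -  2677780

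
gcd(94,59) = 1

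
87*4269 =371403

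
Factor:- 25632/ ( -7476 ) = 24/7 = 2^3*3^1*7^( - 1 ) 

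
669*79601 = 53253069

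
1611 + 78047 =79658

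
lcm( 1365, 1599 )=55965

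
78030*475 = 37064250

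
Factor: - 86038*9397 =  - 808499086 = - 2^1*9397^1*43019^1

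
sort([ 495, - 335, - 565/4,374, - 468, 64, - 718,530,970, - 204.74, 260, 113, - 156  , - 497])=[ - 718 , - 497 , - 468,- 335 , - 204.74, - 156, - 565/4, 64,113,260,374,495,530, 970] 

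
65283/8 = 8160+3/8 = 8160.38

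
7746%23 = 18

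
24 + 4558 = 4582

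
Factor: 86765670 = 2^1 * 3^2 * 5^1*67^1*14389^1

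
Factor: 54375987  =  3^1*18125329^1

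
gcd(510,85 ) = 85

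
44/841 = 44/841 = 0.05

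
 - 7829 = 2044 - 9873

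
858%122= 4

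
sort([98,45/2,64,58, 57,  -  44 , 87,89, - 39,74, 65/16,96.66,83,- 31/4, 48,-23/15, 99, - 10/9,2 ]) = [ - 44,- 39, - 31/4,- 23/15, - 10/9, 2,65/16, 45/2, 48,57,58, 64, 74, 83,87,89, 96.66, 98, 99 ]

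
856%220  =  196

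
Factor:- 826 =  - 2^1*7^1 * 59^1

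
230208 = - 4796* ( - 48)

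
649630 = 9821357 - 9171727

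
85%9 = 4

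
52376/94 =557 + 9/47 = 557.19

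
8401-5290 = 3111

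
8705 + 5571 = 14276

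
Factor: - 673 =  - 673^1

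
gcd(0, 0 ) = 0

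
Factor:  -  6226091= -19^1*327689^1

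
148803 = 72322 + 76481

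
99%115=99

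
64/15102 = 32/7551  =  0.00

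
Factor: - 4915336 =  - 2^3*614417^1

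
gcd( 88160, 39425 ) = 95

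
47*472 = 22184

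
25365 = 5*5073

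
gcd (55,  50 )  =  5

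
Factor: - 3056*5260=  - 2^6*5^1*191^1 * 263^1 = - 16074560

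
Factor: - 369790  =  - 2^1* 5^1*36979^1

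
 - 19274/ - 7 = 19274/7 = 2753.43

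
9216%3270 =2676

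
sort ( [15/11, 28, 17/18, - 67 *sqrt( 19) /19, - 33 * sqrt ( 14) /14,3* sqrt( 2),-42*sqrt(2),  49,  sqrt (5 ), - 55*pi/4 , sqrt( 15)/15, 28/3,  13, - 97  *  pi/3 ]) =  [ - 97*pi/3, - 42 * sqrt( 2 ),-55*pi/4, - 67*sqrt (19) /19, - 33 * sqrt( 14)/14, sqrt(15) /15,17/18,  15/11 , sqrt( 5),3*sqrt(2),28/3, 13,28,  49] 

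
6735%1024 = 591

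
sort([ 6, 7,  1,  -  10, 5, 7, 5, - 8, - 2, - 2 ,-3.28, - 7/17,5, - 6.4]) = [ - 10, -8, - 6.4, - 3.28,  -  2,-2,-7/17, 1,5,5, 5, 6, 7,7]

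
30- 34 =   -  4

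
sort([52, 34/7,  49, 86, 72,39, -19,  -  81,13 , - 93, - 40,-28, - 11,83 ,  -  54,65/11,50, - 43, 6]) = [  -  93, - 81, - 54, - 43,-40,- 28,  -  19,- 11,34/7,65/11,  6 , 13,39,49, 50,52,72,83,86 ] 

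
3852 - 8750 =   -  4898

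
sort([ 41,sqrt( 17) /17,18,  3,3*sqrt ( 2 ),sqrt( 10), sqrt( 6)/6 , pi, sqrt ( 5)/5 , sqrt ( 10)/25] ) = [ sqrt (10)/25, sqrt( 17)/17,sqrt( 6)/6,sqrt( 5) /5 , 3, pi , sqrt(10 ), 3*sqrt( 2),18 , 41]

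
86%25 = 11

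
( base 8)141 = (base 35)2R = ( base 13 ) 76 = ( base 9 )117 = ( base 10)97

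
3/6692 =3/6692  =  0.00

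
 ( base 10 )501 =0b111110101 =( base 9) 616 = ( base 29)H8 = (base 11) 416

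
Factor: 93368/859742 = 46684/429871 = 2^2*11^1 *13^( - 1) *43^( - 1) * 769^( - 1 ) * 1061^1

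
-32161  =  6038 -38199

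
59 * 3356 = 198004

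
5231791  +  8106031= 13337822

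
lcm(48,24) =48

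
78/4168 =39/2084=0.02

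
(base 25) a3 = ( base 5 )2003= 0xFD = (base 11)210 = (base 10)253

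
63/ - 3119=-1 + 3056/3119 = - 0.02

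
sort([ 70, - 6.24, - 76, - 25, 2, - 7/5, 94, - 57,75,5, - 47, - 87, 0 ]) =[ - 87, - 76, - 57, - 47 , - 25, - 6.24, - 7/5,0, 2,5, 70,75,94 ] 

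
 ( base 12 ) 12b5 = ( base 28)2kp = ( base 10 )2153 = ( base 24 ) 3hh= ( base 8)4151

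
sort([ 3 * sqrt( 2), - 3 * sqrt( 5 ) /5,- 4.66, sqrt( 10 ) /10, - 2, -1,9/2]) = [-4.66,  -  2, - 3 * sqrt( 5)/5, - 1, sqrt( 10 )/10 , 3*sqrt( 2 ),9/2 ]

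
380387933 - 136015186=244372747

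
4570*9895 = 45220150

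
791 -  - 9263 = 10054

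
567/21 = 27 = 27.00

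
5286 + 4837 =10123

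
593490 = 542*1095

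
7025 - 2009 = 5016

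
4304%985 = 364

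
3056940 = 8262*370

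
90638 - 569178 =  - 478540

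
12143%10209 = 1934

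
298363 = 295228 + 3135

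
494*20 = 9880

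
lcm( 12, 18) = 36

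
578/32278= 289/16139 = 0.02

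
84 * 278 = 23352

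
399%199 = 1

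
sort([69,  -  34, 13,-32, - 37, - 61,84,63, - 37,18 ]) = [ - 61,-37, -37, - 34, - 32, 13 , 18,63,69  ,  84] 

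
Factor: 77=7^1*11^1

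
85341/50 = 85341/50 = 1706.82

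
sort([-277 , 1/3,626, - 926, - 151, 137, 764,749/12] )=[-926,-277, - 151, 1/3,749/12,137, 626,764 ]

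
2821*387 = 1091727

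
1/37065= 1/37065 = 0.00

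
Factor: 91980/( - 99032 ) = - 22995/24758 = - 2^( - 1)*3^2 * 5^1 * 7^1 * 73^1 * 12379^ (- 1)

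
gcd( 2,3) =1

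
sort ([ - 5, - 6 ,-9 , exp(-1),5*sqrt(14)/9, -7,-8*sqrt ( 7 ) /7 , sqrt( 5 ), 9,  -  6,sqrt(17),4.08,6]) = [-9,  -  7, - 6, - 6,-5, - 8*sqrt( 7 )/7,exp ( - 1 ), 5*sqrt(14 ) /9,  sqrt( 5 ), 4.08 , sqrt(17 ),6,9]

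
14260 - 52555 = -38295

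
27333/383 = 27333/383 = 71.37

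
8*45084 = 360672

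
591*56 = 33096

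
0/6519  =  0 = 0.00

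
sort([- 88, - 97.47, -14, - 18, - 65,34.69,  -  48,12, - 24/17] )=[ - 97.47, - 88, - 65, - 48, - 18, - 14 , - 24/17,12 , 34.69]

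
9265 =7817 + 1448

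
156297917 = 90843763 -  - 65454154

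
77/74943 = 7/6813 = 0.00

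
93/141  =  31/47 = 0.66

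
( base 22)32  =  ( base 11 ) 62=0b1000100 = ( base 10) 68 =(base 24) 2k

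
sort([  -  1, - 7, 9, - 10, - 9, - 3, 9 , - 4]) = [ - 10,-9, - 7, - 4, - 3 , - 1, 9,9]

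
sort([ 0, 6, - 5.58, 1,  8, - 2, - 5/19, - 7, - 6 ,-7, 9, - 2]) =[ - 7,  -  7, - 6, - 5.58, - 2,-2,-5/19, 0, 1, 6  ,  8,9]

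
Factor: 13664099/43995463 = 97^1*283^( - 1 ) *140867^1*155461^( - 1)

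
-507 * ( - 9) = 4563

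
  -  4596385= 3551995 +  - 8148380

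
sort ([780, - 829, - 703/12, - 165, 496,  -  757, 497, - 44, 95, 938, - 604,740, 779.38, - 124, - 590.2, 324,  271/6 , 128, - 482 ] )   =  [ - 829,  -  757, - 604, - 590.2, - 482, - 165 , -124, - 703/12,-44,  271/6,95, 128,  324 , 496, 497, 740,779.38,780, 938 ]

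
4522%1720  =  1082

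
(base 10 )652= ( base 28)n8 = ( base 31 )l1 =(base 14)348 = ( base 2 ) 1010001100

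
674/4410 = 337/2205 = 0.15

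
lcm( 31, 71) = 2201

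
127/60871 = 127/60871  =  0.00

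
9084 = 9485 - 401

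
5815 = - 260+6075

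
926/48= 463/24 = 19.29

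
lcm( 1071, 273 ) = 13923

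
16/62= 8/31 =0.26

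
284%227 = 57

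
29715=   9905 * 3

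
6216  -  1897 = 4319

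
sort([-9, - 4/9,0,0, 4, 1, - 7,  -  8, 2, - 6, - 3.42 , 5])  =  [-9, - 8, -7, - 6,-3.42, -4/9,0 , 0, 1, 2, 4, 5]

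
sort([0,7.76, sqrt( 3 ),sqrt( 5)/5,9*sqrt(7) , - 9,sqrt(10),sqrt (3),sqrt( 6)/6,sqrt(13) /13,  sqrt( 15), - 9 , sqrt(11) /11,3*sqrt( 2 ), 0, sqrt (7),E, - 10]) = [ - 10, - 9, - 9,0, 0,sqrt( 13 )/13,sqrt(11 ) /11, sqrt ( 6) /6,sqrt( 5) /5,sqrt( 3 ),sqrt( 3 ),  sqrt ( 7 ),E, sqrt( 10 ),sqrt( 15),3*sqrt(2), 7.76,9*sqrt( 7) ] 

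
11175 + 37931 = 49106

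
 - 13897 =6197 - 20094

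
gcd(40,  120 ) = 40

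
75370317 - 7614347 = 67755970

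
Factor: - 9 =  - 3^2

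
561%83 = 63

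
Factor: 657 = 3^2*73^1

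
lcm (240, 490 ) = 11760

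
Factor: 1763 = 41^1*43^1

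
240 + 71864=72104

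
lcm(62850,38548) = 2891100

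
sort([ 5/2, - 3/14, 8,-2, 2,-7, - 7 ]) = [ - 7,-7, - 2, - 3/14,2,5/2 , 8]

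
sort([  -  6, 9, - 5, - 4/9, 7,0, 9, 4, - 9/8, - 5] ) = [ - 6, - 5,-5, - 9/8, - 4/9,0, 4,7, 9, 9] 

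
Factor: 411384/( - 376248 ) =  - 257^ ( - 1) * 281^1 = - 281/257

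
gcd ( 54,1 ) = 1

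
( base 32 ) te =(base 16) 3AE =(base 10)942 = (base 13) 576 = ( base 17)347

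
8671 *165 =1430715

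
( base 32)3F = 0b1101111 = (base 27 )43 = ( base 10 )111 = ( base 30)3l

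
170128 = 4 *42532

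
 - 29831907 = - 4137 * 7211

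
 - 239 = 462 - 701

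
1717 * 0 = 0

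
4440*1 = 4440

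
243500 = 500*487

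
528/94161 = 176/31387  =  0.01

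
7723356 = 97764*79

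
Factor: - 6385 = -5^1 *1277^1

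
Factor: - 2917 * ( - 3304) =2^3* 7^1 * 59^1*  2917^1 = 9637768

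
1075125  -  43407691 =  - 42332566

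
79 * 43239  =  3415881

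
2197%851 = 495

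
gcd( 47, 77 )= 1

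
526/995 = 526/995 = 0.53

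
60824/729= 60824/729=83.43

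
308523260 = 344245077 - 35721817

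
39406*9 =354654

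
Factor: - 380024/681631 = -2^3*67^1*709^1*681631^( - 1 ) 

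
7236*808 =5846688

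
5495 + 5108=10603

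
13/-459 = -1 + 446/459 = - 0.03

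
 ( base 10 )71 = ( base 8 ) 107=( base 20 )3B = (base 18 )3h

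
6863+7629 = 14492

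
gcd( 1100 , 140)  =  20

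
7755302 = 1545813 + 6209489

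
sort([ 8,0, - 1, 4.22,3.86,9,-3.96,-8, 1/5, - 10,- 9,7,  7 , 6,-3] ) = [ - 10, - 9, - 8,-3.96, - 3, - 1, 0,1/5, 3.86, 4.22, 6,7, 7, 8,9] 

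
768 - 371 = 397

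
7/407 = 7/407 =0.02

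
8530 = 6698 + 1832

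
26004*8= 208032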